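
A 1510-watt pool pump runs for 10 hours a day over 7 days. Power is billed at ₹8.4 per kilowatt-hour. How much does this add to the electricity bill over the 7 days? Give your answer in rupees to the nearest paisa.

Runtime = 10 h/day × 7 days = 70 h
Energy = 1.51 kW × 70 h = 105.7 kWh
Cost = 105.7 kWh × ₹8.4/kWh = ₹887.88

₹887.88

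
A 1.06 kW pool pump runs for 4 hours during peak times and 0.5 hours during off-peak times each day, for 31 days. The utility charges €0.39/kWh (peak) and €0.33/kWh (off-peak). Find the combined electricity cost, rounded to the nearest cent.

€56.68

Peak energy = 1.06 kW × 4 h × 31 = 131.44 kWh
Off-peak energy = 1.06 kW × 0.5 h × 31 = 16.43 kWh
Cost = 131.44 × €0.39 + 16.43 × €0.33 = €51.2616 + €5.4219 = €56.68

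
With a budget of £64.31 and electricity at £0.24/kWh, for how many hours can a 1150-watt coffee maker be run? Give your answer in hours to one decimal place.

Energy available = £64.31 ÷ £0.24/kWh = 267.9583 kWh
Hours = 267.9583 kWh ÷ 1.15 kW = 233.0 h

233.0 h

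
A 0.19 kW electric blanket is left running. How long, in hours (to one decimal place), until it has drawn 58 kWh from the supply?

305.3 h

Hours = 58 kWh ÷ 0.19 kW = 305.3 h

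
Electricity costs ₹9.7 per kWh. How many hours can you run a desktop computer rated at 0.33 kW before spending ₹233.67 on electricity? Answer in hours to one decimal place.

73.0 h

Energy available = ₹233.67 ÷ ₹9.7/kWh = 24.0897 kWh
Hours = 24.0897 kWh ÷ 0.33 kW = 73.0 h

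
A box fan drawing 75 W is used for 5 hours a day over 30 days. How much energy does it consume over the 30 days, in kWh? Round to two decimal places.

Runtime = 5 h/day × 30 days = 150 h
Energy = 0.075 kW × 150 h = 11.25 kWh

11.25 kWh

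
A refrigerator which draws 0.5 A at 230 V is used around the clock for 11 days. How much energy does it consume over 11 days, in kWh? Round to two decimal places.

30.36 kWh

Power = 0.5 A × 230 V = 115 W = 0.115 kW
Runtime = 24 h × 11 = 264 h
Energy = 0.115 kW × 264 h = 30.36 kWh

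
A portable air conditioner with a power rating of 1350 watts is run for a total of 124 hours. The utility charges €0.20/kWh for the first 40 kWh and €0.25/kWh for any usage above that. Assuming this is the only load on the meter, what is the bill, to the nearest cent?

€39.85

Energy = 1.35 kW × 124 h = 167.4 kWh
Tier 1 (0–40 kWh): 40 × €0.20 = €8
Above 40 kWh: 127.4 × €0.25 = €31.85
Bill = €39.85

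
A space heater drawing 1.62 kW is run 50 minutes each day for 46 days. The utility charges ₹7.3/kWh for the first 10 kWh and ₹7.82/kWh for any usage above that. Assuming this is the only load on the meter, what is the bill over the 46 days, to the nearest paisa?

Runtime = 50 min × 46 = 2300 min = 38.333333… h
Energy = 1.62 kW × 38.333333… h = 62.1 kWh
Tier 1 (0–10 kWh): 10 × ₹7.3 = ₹73
Above 10 kWh: 52.1 × ₹7.82 = ₹407.422
Bill = ₹480.42

₹480.42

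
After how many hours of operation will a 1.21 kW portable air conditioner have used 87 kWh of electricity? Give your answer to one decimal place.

71.9 h

Hours = 87 kWh ÷ 1.21 kW = 71.9 h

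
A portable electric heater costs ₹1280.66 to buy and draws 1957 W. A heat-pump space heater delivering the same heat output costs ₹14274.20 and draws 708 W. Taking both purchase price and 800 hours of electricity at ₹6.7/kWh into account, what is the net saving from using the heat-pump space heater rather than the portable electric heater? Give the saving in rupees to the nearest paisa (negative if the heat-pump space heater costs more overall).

portable electric heater: ₹1280.66 + (1957/1000) kW × 800 h × ₹6.7 = ₹1280.66 + ₹10489.52 = ₹11770.18
heat-pump space heater: ₹14274.20 + (708/1000) kW × 800 h × ₹6.7 = ₹14274.20 + ₹3794.88 = ₹18069.08
Saving = ₹11770.18 − ₹18069.08 = −₹6298.9

-₹6298.90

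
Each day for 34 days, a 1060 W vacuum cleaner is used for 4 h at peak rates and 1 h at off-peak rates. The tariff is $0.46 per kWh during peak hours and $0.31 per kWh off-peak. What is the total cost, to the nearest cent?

$77.49

Peak energy = 1.06 kW × 4 h × 34 = 144.16 kWh
Off-peak energy = 1.06 kW × 1 h × 34 = 36.04 kWh
Cost = 144.16 × $0.46 + 36.04 × $0.31 = $66.3136 + $11.1724 = $77.49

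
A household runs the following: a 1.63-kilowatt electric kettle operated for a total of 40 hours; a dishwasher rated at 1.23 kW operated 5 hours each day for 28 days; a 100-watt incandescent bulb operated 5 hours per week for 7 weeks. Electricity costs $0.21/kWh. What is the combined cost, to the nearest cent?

$50.59

electric kettle: 1.63 kW × 40 h = 65.2 kWh
dishwasher: Runtime = 5 h/day × 28 days = 140 h
dishwasher: 1.23 kW × 140 h = 172.2 kWh
incandescent bulb: Runtime = 5 h/week × 7 weeks = 35 h
incandescent bulb: 0.1 kW × 35 h = 3.5 kWh
Total energy = 240.9 kWh
Cost = 240.9 × $0.21 = $50.59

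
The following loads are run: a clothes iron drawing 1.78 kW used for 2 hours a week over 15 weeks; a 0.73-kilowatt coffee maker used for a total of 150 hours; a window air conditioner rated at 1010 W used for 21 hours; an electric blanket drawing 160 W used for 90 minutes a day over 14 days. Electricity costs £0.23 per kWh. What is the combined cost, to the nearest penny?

clothes iron: Runtime = 2 h/week × 15 weeks = 30 h
clothes iron: 1.78 kW × 30 h = 53.4 kWh
coffee maker: 0.73 kW × 150 h = 109.5 kWh
window air conditioner: 1.01 kW × 21 h = 21.21 kWh
electric blanket: Runtime = 90 min × 14 = 1260 min = 21 h
electric blanket: 0.16 kW × 21 h = 3.36 kWh
Total energy = 187.47 kWh
Cost = 187.47 × £0.23 = £43.12

£43.12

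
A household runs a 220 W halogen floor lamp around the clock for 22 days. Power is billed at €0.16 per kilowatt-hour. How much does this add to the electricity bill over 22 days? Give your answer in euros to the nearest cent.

€18.59

Runtime = 24 h × 22 = 528 h
Energy = 0.22 kW × 528 h = 116.16 kWh
Cost = 116.16 kWh × €0.16/kWh = €18.59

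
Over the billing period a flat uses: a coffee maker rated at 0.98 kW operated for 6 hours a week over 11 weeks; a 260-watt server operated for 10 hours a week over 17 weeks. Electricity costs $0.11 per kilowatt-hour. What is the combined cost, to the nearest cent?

$11.98

coffee maker: Runtime = 6 h/week × 11 weeks = 66 h
coffee maker: 0.98 kW × 66 h = 64.68 kWh
server: Runtime = 10 h/week × 17 weeks = 170 h
server: 0.26 kW × 170 h = 44.2 kWh
Total energy = 108.88 kWh
Cost = 108.88 × $0.11 = $11.98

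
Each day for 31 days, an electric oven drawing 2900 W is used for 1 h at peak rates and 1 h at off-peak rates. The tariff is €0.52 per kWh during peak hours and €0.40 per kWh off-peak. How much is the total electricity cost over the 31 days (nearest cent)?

Peak energy = 2.9 kW × 1 h × 31 = 89.9 kWh
Off-peak energy = 2.9 kW × 1 h × 31 = 89.9 kWh
Cost = 89.9 × €0.52 + 89.9 × €0.40 = €46.748 + €35.96 = €82.71

€82.71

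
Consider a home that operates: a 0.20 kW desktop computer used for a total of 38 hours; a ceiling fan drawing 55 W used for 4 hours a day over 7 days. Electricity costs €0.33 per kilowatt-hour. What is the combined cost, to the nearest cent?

€3.02

desktop computer: 0.2 kW × 38 h = 7.6 kWh
ceiling fan: Runtime = 4 h/day × 7 days = 28 h
ceiling fan: 0.055 kW × 28 h = 1.54 kWh
Total energy = 9.14 kWh
Cost = 9.14 × €0.33 = €3.02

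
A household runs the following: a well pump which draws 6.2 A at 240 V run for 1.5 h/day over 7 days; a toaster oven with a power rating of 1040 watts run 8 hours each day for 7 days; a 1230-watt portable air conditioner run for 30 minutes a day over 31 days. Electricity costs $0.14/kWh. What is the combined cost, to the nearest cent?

well pump: Power = 6.2 A × 240 V = 1488 W = 1.488 kW
well pump: Runtime = 1.5 h/day × 7 days = 10.5 h
well pump: 1.488 kW × 10.5 h = 15.624 kWh
toaster oven: Runtime = 8 h/day × 7 days = 56 h
toaster oven: 1.04 kW × 56 h = 58.24 kWh
portable air conditioner: Runtime = 30 min × 31 = 930 min = 15.5 h
portable air conditioner: 1.23 kW × 15.5 h = 19.065 kWh
Total energy = 92.929 kWh
Cost = 92.929 × $0.14 = $13.01

$13.01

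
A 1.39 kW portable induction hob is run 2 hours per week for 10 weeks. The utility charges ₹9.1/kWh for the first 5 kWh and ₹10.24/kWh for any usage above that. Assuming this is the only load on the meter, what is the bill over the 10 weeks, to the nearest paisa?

Runtime = 2 h/week × 10 weeks = 20 h
Energy = 1.39 kW × 20 h = 27.8 kWh
Tier 1 (0–5 kWh): 5 × ₹9.1 = ₹45.5
Above 5 kWh: 22.8 × ₹10.24 = ₹233.472
Bill = ₹278.97

₹278.97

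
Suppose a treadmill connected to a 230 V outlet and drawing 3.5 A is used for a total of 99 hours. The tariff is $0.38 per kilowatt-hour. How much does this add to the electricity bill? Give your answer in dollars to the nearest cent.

Power = 3.5 A × 230 V = 805 W = 0.805 kW
Energy = 0.805 kW × 99 h = 79.695 kWh
Cost = 79.695 kWh × $0.38/kWh = $30.28

$30.28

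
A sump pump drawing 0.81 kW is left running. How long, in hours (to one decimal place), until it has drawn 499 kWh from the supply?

Hours = 499 kWh ÷ 0.81 kW = 616.0 h

616.0 h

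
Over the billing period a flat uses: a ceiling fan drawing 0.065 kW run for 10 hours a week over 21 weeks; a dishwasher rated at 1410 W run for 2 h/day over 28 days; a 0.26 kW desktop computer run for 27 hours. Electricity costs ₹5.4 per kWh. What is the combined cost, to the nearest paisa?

ceiling fan: Runtime = 10 h/week × 21 weeks = 210 h
ceiling fan: 0.065 kW × 210 h = 13.65 kWh
dishwasher: Runtime = 2 h/day × 28 days = 56 h
dishwasher: 1.41 kW × 56 h = 78.96 kWh
desktop computer: 0.26 kW × 27 h = 7.02 kWh
Total energy = 99.63 kWh
Cost = 99.63 × ₹5.4 = ₹538.00

₹538.00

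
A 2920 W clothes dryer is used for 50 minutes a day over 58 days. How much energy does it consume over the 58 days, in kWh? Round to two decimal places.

141.13 kWh

Runtime = 50 min × 58 = 2900 min = 48.333333… h
Energy = 2.92 kW × 48.333333… h = 141.133333… kWh ≈ 141.13 kWh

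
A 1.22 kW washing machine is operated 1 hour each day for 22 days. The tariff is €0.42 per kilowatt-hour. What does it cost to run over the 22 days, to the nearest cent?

Runtime = 1 h/day × 22 days = 22 h
Energy = 1.22 kW × 22 h = 26.84 kWh
Cost = 26.84 kWh × €0.42/kWh = €11.27

€11.27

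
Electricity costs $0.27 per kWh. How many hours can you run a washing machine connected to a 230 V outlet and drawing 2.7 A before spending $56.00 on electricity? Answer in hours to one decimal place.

Power = 2.7 A × 230 V = 621 W = 0.621 kW
Energy available = $56.00 ÷ $0.27/kWh = 207.4074 kWh
Hours = 207.4074 kWh ÷ 0.621 kW = 334.0 h

334.0 h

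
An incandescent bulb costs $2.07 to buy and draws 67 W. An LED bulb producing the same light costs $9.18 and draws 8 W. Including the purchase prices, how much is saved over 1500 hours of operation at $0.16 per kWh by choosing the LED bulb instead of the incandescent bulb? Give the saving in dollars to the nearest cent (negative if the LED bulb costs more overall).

incandescent bulb: $2.07 + (67/1000) kW × 1500 h × $0.16 = $2.07 + $16.08 = $18.15
LED bulb: $9.18 + (8/1000) kW × 1500 h × $0.16 = $9.18 + $1.92 = $11.1
Saving = $18.15 − $11.1 = $7.05

$7.05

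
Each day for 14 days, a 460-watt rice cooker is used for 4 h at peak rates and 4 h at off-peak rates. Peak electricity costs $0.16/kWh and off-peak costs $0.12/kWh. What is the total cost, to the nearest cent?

$7.21

Peak energy = 0.46 kW × 4 h × 14 = 25.76 kWh
Off-peak energy = 0.46 kW × 4 h × 14 = 25.76 kWh
Cost = 25.76 × $0.16 + 25.76 × $0.12 = $4.1216 + $3.0912 = $7.21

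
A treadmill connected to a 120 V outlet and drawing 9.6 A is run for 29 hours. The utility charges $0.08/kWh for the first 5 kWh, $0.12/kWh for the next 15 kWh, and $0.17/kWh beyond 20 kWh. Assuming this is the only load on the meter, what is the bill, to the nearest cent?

$4.48

Power = 9.6 A × 120 V = 1152 W = 1.152 kW
Energy = 1.152 kW × 29 h = 33.408 kWh
Tier 1 (0–5 kWh): 5 × $0.08 = $0.4
Tier 2 (5–20 kWh): 15 × $0.12 = $1.8
Above 20 kWh: 13.408 × $0.17 = $2.27936
Bill = $4.48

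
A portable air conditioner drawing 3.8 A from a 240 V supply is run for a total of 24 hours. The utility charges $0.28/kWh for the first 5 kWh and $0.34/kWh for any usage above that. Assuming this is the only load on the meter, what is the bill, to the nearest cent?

Power = 3.8 A × 240 V = 912 W = 0.912 kW
Energy = 0.912 kW × 24 h = 21.888 kWh
Tier 1 (0–5 kWh): 5 × $0.28 = $1.4
Above 5 kWh: 16.888 × $0.34 = $5.74192
Bill = $7.14

$7.14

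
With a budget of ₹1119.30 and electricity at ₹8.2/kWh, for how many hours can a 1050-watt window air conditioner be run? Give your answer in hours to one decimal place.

Energy available = ₹1119.30 ÷ ₹8.2/kWh = 136.5 kWh
Hours = 136.5 kWh ÷ 1.05 kW = 130.0 h

130.0 h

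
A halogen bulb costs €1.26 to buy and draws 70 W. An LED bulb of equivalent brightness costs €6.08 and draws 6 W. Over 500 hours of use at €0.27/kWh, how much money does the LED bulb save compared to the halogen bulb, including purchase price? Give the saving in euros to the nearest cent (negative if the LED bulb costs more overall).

€3.82

halogen bulb: €1.26 + (70/1000) kW × 500 h × €0.27 = €1.26 + €9.45 = €10.71
LED bulb: €6.08 + (6/1000) kW × 500 h × €0.27 = €6.08 + €0.81 = €6.89
Saving = €10.71 − €6.89 = €3.82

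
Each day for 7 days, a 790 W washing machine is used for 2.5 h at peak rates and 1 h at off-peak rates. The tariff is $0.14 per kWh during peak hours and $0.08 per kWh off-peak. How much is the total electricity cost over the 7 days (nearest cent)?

Peak energy = 0.79 kW × 2.5 h × 7 = 13.825 kWh
Off-peak energy = 0.79 kW × 1 h × 7 = 5.53 kWh
Cost = 13.825 × $0.14 + 5.53 × $0.08 = $1.9355 + $0.4424 = $2.38

$2.38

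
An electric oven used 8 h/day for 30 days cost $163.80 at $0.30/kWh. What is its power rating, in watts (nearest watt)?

Energy = $163.80 ÷ $0.30/kWh = 546 kWh
Runtime = 8 h/day × 30 days = 240 h
Power = 546 kWh ÷ 240 h = 2.275 kW = 2275 W

2275 W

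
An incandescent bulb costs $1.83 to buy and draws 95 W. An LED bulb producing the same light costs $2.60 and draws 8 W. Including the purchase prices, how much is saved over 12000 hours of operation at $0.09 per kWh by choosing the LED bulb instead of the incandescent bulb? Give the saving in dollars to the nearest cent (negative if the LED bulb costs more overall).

incandescent bulb: $1.83 + (95/1000) kW × 12000 h × $0.09 = $1.83 + $102.6 = $104.43
LED bulb: $2.60 + (8/1000) kW × 12000 h × $0.09 = $2.60 + $8.64 = $11.24
Saving = $104.43 − $11.24 = $93.19

$93.19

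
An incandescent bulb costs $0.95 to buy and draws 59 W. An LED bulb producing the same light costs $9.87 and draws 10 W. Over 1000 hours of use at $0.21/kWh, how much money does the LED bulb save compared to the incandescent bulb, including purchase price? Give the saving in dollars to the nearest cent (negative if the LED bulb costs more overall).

$1.37

incandescent bulb: $0.95 + (59/1000) kW × 1000 h × $0.21 = $0.95 + $12.39 = $13.34
LED bulb: $9.87 + (10/1000) kW × 1000 h × $0.21 = $9.87 + $2.1 = $11.97
Saving = $13.34 − $11.97 = $1.37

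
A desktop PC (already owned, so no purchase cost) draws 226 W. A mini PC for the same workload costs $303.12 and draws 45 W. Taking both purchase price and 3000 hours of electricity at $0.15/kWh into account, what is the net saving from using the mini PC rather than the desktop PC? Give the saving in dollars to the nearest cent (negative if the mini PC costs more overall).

-$221.67

desktop PC: $0.00 + (226/1000) kW × 3000 h × $0.15 = $0.00 + $101.7 = $101.7
mini PC: $303.12 + (45/1000) kW × 3000 h × $0.15 = $303.12 + $20.25 = $323.37
Saving = $101.7 − $323.37 = −$221.67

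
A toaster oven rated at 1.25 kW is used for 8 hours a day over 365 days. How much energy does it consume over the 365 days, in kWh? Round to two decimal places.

3650.00 kWh

Runtime = 8 h/day × 365 days = 2920 h
Energy = 1.25 kW × 2920 h = 3650 kWh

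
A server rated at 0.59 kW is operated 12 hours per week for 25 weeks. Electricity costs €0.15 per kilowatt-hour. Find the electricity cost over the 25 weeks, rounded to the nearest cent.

Runtime = 12 h/week × 25 weeks = 300 h
Energy = 0.59 kW × 300 h = 177 kWh
Cost = 177 kWh × €0.15/kWh = €26.55

€26.55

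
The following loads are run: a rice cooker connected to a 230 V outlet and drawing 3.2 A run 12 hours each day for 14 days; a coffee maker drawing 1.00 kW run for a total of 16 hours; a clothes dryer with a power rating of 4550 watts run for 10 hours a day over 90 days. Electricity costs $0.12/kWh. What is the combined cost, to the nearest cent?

$508.16

rice cooker: Power = 3.2 A × 230 V = 736 W = 0.736 kW
rice cooker: Runtime = 12 h/day × 14 days = 168 h
rice cooker: 0.736 kW × 168 h = 123.648 kWh
coffee maker: 1 kW × 16 h = 16 kWh
clothes dryer: Runtime = 10 h/day × 90 days = 900 h
clothes dryer: 4.55 kW × 900 h = 4095 kWh
Total energy = 4234.648 kWh
Cost = 4234.648 × $0.12 = $508.16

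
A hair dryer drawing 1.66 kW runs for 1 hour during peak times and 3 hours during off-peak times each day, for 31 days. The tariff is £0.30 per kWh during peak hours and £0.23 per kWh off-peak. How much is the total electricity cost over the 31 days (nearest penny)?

£50.95

Peak energy = 1.66 kW × 1 h × 31 = 51.46 kWh
Off-peak energy = 1.66 kW × 3 h × 31 = 154.38 kWh
Cost = 51.46 × £0.30 + 154.38 × £0.23 = £15.438 + £35.5074 = £50.95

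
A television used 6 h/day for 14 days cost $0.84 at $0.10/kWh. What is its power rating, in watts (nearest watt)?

100 W

Energy = $0.84 ÷ $0.10/kWh = 8.4 kWh
Runtime = 6 h/day × 14 days = 84 h
Power = 8.4 kWh ÷ 84 h = 0.1 kW = 100 W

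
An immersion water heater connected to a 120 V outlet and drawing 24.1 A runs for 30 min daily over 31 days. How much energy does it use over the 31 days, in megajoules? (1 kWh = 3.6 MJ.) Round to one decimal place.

Power = 24.1 A × 120 V = 2892 W = 2.892 kW
Runtime = 30 min × 31 = 930 min = 15.5 h
Energy = 2.892 kW × 15.5 h = 44.826 kWh
= 44.826 × 3.6 MJ = 161.4 MJ

161.4 MJ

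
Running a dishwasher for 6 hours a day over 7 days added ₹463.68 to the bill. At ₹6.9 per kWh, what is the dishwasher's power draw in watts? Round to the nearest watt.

Energy = ₹463.68 ÷ ₹6.9/kWh = 67.2 kWh
Runtime = 6 h/day × 7 days = 42 h
Power = 67.2 kWh ÷ 42 h = 1.6 kW = 1600 W

1600 W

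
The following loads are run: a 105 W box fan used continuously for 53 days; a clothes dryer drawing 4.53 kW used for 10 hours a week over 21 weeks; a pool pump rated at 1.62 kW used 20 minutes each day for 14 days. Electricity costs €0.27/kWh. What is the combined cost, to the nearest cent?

€294.95

box fan: Runtime = 24 h × 53 = 1272 h
box fan: 0.105 kW × 1272 h = 133.56 kWh
clothes dryer: Runtime = 10 h/week × 21 weeks = 210 h
clothes dryer: 4.53 kW × 210 h = 951.3 kWh
pool pump: Runtime = 20 min × 14 = 280 min = 4.666666… h
pool pump: 1.62 kW × 4.666666… h = 7.56 kWh
Total energy = 1092.42 kWh
Cost = 1092.42 × €0.27 = €294.95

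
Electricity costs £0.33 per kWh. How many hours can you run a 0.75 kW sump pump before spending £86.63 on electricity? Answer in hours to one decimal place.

Energy available = £86.63 ÷ £0.33/kWh = 262.5152 kWh
Hours = 262.5152 kWh ÷ 0.75 kW = 350.0 h

350.0 h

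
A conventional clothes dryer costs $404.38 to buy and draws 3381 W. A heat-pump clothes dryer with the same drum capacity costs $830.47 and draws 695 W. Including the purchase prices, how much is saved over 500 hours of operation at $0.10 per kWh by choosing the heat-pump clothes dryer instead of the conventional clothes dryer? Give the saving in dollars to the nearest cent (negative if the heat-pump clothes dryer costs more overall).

-$291.79

conventional clothes dryer: $404.38 + (3381/1000) kW × 500 h × $0.10 = $404.38 + $169.05 = $573.43
heat-pump clothes dryer: $830.47 + (695/1000) kW × 500 h × $0.10 = $830.47 + $34.75 = $865.22
Saving = $573.43 − $865.22 = −$291.79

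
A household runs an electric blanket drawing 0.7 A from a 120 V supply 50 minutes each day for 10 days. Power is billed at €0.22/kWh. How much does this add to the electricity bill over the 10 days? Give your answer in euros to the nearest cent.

€0.15

Power = 0.7 A × 120 V = 84 W = 0.084 kW
Runtime = 50 min × 10 = 500 min = 8.333333… h
Energy = 0.084 kW × 8.333333… h = 0.7 kWh
Cost = 0.7 kWh × €0.22/kWh = €0.15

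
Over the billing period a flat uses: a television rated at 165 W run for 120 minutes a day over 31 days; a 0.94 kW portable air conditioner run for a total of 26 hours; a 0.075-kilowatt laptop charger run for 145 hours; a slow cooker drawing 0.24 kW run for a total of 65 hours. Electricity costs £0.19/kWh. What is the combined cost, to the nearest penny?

television: Runtime = 120 min × 31 = 3720 min = 62 h
television: 0.165 kW × 62 h = 10.23 kWh
portable air conditioner: 0.94 kW × 26 h = 24.44 kWh
laptop charger: 0.075 kW × 145 h = 10.875 kWh
slow cooker: 0.24 kW × 65 h = 15.6 kWh
Total energy = 61.145 kWh
Cost = 61.145 × £0.19 = £11.62

£11.62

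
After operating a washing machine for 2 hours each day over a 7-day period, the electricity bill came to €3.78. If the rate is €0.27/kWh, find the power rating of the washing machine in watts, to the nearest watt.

Energy = €3.78 ÷ €0.27/kWh = 14 kWh
Runtime = 2 h/day × 7 days = 14 h
Power = 14 kWh ÷ 14 h = 1 kW = 1000 W

1000 W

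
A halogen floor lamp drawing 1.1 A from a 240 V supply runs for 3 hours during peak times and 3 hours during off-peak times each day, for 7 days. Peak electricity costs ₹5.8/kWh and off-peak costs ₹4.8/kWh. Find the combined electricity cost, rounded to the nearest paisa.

Power = 1.1 A × 240 V = 264 W = 0.264 kW
Peak energy = 0.264 kW × 3 h × 7 = 5.544 kWh
Off-peak energy = 0.264 kW × 3 h × 7 = 5.544 kWh
Cost = 5.544 × ₹5.8 + 5.544 × ₹4.8 = ₹32.1552 + ₹26.6112 = ₹58.77

₹58.77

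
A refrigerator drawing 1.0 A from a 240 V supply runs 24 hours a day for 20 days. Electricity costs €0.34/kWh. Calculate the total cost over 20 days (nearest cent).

Power = 1.0 A × 240 V = 240 W = 0.24 kW
Runtime = 24 h × 20 = 480 h
Energy = 0.24 kW × 480 h = 115.2 kWh
Cost = 115.2 kWh × €0.34/kWh = €39.17

€39.17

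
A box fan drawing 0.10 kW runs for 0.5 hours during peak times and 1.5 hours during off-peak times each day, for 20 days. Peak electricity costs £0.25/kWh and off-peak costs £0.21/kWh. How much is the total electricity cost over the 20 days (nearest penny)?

£0.88

Peak energy = 0.1 kW × 0.5 h × 20 = 1 kWh
Off-peak energy = 0.1 kW × 1.5 h × 20 = 3 kWh
Cost = 1 × £0.25 + 3 × £0.21 = £0.25 + £0.63 = £0.88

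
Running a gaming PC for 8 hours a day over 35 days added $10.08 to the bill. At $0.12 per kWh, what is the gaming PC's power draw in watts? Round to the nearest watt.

300 W

Energy = $10.08 ÷ $0.12/kWh = 84 kWh
Runtime = 8 h/day × 35 days = 280 h
Power = 84 kWh ÷ 280 h = 0.3 kW = 300 W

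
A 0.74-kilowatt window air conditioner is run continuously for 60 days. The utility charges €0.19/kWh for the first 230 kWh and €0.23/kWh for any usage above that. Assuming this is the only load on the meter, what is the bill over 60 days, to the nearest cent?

€235.89

Runtime = 24 h × 60 = 1440 h
Energy = 0.74 kW × 1440 h = 1065.6 kWh
Tier 1 (0–230 kWh): 230 × €0.19 = €43.7
Above 230 kWh: 835.6 × €0.23 = €192.188
Bill = €235.89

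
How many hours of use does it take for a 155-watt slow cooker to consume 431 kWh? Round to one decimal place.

2780.6 h

Hours = 431 kWh ÷ 0.155 kW = 2780.6 h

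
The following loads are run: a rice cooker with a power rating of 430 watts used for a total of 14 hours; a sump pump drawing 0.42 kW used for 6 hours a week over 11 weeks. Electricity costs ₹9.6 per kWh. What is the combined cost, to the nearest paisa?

₹323.90

rice cooker: 0.43 kW × 14 h = 6.02 kWh
sump pump: Runtime = 6 h/week × 11 weeks = 66 h
sump pump: 0.42 kW × 66 h = 27.72 kWh
Total energy = 33.74 kWh
Cost = 33.74 × ₹9.6 = ₹323.90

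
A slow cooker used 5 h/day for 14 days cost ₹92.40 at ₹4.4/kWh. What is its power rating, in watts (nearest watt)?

300 W

Energy = ₹92.40 ÷ ₹4.4/kWh = 21 kWh
Runtime = 5 h/day × 14 days = 70 h
Power = 21 kWh ÷ 70 h = 0.3 kW = 300 W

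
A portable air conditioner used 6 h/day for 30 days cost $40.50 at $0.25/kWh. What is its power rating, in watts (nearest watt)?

Energy = $40.50 ÷ $0.25/kWh = 162 kWh
Runtime = 6 h/day × 30 days = 180 h
Power = 162 kWh ÷ 180 h = 0.9 kW = 900 W

900 W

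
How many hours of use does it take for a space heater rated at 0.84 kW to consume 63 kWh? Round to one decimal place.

Hours = 63 kWh ÷ 0.84 kW = 75.0 h

75.0 h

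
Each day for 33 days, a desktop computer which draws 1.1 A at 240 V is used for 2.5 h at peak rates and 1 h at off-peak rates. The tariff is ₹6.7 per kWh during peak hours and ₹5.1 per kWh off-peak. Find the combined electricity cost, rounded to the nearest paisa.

Power = 1.1 A × 240 V = 264 W = 0.264 kW
Peak energy = 0.264 kW × 2.5 h × 33 = 21.78 kWh
Off-peak energy = 0.264 kW × 1 h × 33 = 8.712 kWh
Cost = 21.78 × ₹6.7 + 8.712 × ₹5.1 = ₹145.926 + ₹44.4312 = ₹190.36

₹190.36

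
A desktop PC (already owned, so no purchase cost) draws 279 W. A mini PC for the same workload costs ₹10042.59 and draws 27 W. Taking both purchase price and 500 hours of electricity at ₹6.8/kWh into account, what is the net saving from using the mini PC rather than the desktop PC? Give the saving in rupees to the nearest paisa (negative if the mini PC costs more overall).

-₹9185.79

desktop PC: ₹0.00 + (279/1000) kW × 500 h × ₹6.8 = ₹0.00 + ₹948.6 = ₹948.6
mini PC: ₹10042.59 + (27/1000) kW × 500 h × ₹6.8 = ₹10042.59 + ₹91.8 = ₹10134.39
Saving = ₹948.6 − ₹10134.39 = −₹9185.79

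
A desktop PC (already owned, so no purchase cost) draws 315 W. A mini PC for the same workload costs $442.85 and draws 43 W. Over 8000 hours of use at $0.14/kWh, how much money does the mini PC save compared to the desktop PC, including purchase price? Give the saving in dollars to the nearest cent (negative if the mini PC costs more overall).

-$138.21

desktop PC: $0.00 + (315/1000) kW × 8000 h × $0.14 = $0.00 + $352.8 = $352.8
mini PC: $442.85 + (43/1000) kW × 8000 h × $0.14 = $442.85 + $48.16 = $491.01
Saving = $352.8 − $491.01 = −$138.21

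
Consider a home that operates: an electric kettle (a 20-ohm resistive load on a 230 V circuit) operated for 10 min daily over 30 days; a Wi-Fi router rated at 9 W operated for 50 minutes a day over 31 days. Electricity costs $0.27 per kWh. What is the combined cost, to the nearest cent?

$3.63

electric kettle: Power = V²/R = 230²/20 = 2645 W = 2.645 kW
electric kettle: Runtime = 10 min × 30 = 300 min = 5 h
electric kettle: 2.645 kW × 5 h = 13.225 kWh
Wi-Fi router: Runtime = 50 min × 31 = 1550 min = 25.833333… h
Wi-Fi router: 0.009 kW × 25.833333… h = 0.2325 kWh
Total energy = 13.4575 kWh
Cost = 13.4575 × $0.27 = $3.63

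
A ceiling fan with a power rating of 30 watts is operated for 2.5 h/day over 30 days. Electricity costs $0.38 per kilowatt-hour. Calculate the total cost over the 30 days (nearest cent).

Runtime = 2.5 h/day × 30 days = 75 h
Energy = 0.03 kW × 75 h = 2.25 kWh
Cost = 2.25 kWh × $0.38/kWh = $0.86

$0.86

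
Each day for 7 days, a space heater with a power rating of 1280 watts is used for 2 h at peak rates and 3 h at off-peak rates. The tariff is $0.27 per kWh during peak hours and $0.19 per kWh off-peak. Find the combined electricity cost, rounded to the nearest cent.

Peak energy = 1.28 kW × 2 h × 7 = 17.92 kWh
Off-peak energy = 1.28 kW × 3 h × 7 = 26.88 kWh
Cost = 17.92 × $0.27 + 26.88 × $0.19 = $4.8384 + $5.1072 = $9.95

$9.95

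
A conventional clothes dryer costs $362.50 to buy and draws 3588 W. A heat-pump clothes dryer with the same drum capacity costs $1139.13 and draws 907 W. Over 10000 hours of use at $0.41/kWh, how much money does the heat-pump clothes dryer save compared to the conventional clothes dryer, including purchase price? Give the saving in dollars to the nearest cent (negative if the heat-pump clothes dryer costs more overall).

$10215.47

conventional clothes dryer: $362.50 + (3588/1000) kW × 10000 h × $0.41 = $362.50 + $14710.8 = $15073.3
heat-pump clothes dryer: $1139.13 + (907/1000) kW × 10000 h × $0.41 = $1139.13 + $3718.7 = $4857.83
Saving = $15073.3 − $4857.83 = $10215.47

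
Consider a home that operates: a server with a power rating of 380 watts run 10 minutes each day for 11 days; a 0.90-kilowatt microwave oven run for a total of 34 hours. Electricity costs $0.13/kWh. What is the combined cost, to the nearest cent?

server: Runtime = 10 min × 11 = 110 min = 1.833333… h
server: 0.38 kW × 1.833333… h = 0.696666… kWh
microwave oven: 0.9 kW × 34 h = 30.6 kWh
Total energy = 31.296666… kWh
Cost = 31.296666… × $0.13 = $4.07

$4.07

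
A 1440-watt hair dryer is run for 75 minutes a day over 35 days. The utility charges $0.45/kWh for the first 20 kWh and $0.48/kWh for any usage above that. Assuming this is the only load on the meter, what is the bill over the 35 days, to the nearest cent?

Runtime = 75 min × 35 = 2625 min = 43.75 h
Energy = 1.44 kW × 43.75 h = 63 kWh
Tier 1 (0–20 kWh): 20 × $0.45 = $9
Above 20 kWh: 43 × $0.48 = $20.64
Bill = $29.64

$29.64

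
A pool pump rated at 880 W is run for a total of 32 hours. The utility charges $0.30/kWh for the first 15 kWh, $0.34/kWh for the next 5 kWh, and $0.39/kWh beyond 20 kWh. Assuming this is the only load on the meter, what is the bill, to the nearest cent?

$9.38

Energy = 0.88 kW × 32 h = 28.16 kWh
Tier 1 (0–15 kWh): 15 × $0.30 = $4.5
Tier 2 (15–20 kWh): 5 × $0.34 = $1.7
Above 20 kWh: 8.16 × $0.39 = $3.1824
Bill = $9.38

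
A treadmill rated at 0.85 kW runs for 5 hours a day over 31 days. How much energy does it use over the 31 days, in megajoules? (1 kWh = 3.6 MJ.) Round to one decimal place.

474.3 MJ

Runtime = 5 h/day × 31 days = 155 h
Energy = 0.85 kW × 155 h = 131.75 kWh
= 131.75 × 3.6 MJ = 474.3 MJ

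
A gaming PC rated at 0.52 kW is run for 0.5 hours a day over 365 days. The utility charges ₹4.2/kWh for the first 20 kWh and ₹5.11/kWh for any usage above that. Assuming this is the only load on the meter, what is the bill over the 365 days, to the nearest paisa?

₹466.74

Runtime = 0.5 h/day × 365 days = 182.5 h
Energy = 0.52 kW × 182.5 h = 94.9 kWh
Tier 1 (0–20 kWh): 20 × ₹4.2 = ₹84
Above 20 kWh: 74.9 × ₹5.11 = ₹382.739
Bill = ₹466.74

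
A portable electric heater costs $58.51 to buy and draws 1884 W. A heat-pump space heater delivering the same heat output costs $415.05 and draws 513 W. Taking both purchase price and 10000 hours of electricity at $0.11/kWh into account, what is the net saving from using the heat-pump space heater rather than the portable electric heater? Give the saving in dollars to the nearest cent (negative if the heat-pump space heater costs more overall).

portable electric heater: $58.51 + (1884/1000) kW × 10000 h × $0.11 = $58.51 + $2072.4 = $2130.91
heat-pump space heater: $415.05 + (513/1000) kW × 10000 h × $0.11 = $415.05 + $564.3 = $979.35
Saving = $2130.91 − $979.35 = $1151.56

$1151.56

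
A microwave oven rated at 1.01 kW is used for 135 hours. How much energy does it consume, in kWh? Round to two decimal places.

136.35 kWh

Energy = 1.01 kW × 135 h = 136.35 kWh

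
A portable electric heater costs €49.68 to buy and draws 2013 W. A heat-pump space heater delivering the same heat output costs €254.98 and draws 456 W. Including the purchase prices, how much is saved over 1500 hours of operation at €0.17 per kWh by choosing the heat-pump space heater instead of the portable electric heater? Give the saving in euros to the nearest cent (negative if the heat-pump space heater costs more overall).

€191.74

portable electric heater: €49.68 + (2013/1000) kW × 1500 h × €0.17 = €49.68 + €513.315 = €562.995
heat-pump space heater: €254.98 + (456/1000) kW × 1500 h × €0.17 = €254.98 + €116.28 = €371.26
Saving = €562.995 − €371.26 = €191.735 → €191.74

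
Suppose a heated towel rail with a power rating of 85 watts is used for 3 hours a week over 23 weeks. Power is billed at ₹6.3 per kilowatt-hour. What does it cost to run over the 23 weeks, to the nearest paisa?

₹36.95

Runtime = 3 h/week × 23 weeks = 69 h
Energy = 0.085 kW × 69 h = 5.865 kWh
Cost = 5.865 kWh × ₹6.3/kWh = ₹36.95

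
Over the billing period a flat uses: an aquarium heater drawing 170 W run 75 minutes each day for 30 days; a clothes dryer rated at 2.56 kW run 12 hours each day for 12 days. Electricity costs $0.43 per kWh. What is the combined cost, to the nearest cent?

aquarium heater: Runtime = 75 min × 30 = 2250 min = 37.5 h
aquarium heater: 0.17 kW × 37.5 h = 6.375 kWh
clothes dryer: Runtime = 12 h/day × 12 days = 144 h
clothes dryer: 2.56 kW × 144 h = 368.64 kWh
Total energy = 375.015 kWh
Cost = 375.015 × $0.43 = $161.26

$161.26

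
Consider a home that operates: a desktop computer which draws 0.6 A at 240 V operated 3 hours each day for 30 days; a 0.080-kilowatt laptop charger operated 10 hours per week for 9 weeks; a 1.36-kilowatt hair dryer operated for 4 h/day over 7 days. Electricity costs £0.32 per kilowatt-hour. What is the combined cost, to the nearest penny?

desktop computer: Power = 0.6 A × 240 V = 144 W = 0.144 kW
desktop computer: Runtime = 3 h/day × 30 days = 90 h
desktop computer: 0.144 kW × 90 h = 12.96 kWh
laptop charger: Runtime = 10 h/week × 9 weeks = 90 h
laptop charger: 0.08 kW × 90 h = 7.2 kWh
hair dryer: Runtime = 4 h/day × 7 days = 28 h
hair dryer: 1.36 kW × 28 h = 38.08 kWh
Total energy = 58.24 kWh
Cost = 58.24 × £0.32 = £18.64

£18.64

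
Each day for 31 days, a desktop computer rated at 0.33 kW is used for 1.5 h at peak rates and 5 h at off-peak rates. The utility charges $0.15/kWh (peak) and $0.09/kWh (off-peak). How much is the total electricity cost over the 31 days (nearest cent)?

Peak energy = 0.33 kW × 1.5 h × 31 = 15.345 kWh
Off-peak energy = 0.33 kW × 5 h × 31 = 51.15 kWh
Cost = 15.345 × $0.15 + 51.15 × $0.09 = $2.30175 + $4.6035 = $6.91

$6.91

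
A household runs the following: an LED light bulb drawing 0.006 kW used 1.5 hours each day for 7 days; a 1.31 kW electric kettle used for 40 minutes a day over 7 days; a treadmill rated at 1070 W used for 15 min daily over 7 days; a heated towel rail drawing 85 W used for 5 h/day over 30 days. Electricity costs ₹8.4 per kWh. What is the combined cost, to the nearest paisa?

LED light bulb: Runtime = 1.5 h/day × 7 days = 10.5 h
LED light bulb: 0.006 kW × 10.5 h = 0.063 kWh
electric kettle: Runtime = 40 min × 7 = 280 min = 4.666666… h
electric kettle: 1.31 kW × 4.666666… h = 6.113333… kWh
treadmill: Runtime = 15 min × 7 = 105 min = 1.75 h
treadmill: 1.07 kW × 1.75 h = 1.8725 kWh
heated towel rail: Runtime = 5 h/day × 30 days = 150 h
heated towel rail: 0.085 kW × 150 h = 12.75 kWh
Total energy = 20.798833… kWh
Cost = 20.798833… × ₹8.4 = ₹174.71

₹174.71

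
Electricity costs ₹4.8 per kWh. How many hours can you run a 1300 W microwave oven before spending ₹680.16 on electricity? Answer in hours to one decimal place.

Energy available = ₹680.16 ÷ ₹4.8/kWh = 141.7 kWh
Hours = 141.7 kWh ÷ 1.3 kW = 109.0 h

109.0 h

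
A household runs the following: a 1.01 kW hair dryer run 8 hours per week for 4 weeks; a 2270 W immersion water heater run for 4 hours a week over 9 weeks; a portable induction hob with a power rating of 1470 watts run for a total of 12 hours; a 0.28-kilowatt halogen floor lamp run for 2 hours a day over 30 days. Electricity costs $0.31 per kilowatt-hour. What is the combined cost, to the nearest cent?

hair dryer: Runtime = 8 h/week × 4 weeks = 32 h
hair dryer: 1.01 kW × 32 h = 32.32 kWh
immersion water heater: Runtime = 4 h/week × 9 weeks = 36 h
immersion water heater: 2.27 kW × 36 h = 81.72 kWh
portable induction hob: 1.47 kW × 12 h = 17.64 kWh
halogen floor lamp: Runtime = 2 h/day × 30 days = 60 h
halogen floor lamp: 0.28 kW × 60 h = 16.8 kWh
Total energy = 148.48 kWh
Cost = 148.48 × $0.31 = $46.03

$46.03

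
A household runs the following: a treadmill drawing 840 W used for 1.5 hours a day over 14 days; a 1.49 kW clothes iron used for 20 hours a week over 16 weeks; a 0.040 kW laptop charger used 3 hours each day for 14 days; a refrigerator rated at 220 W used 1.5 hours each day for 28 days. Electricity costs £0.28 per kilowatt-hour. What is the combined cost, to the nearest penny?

£141.50

treadmill: Runtime = 1.5 h/day × 14 days = 21 h
treadmill: 0.84 kW × 21 h = 17.64 kWh
clothes iron: Runtime = 20 h/week × 16 weeks = 320 h
clothes iron: 1.49 kW × 320 h = 476.8 kWh
laptop charger: Runtime = 3 h/day × 14 days = 42 h
laptop charger: 0.04 kW × 42 h = 1.68 kWh
refrigerator: Runtime = 1.5 h/day × 28 days = 42 h
refrigerator: 0.22 kW × 42 h = 9.24 kWh
Total energy = 505.36 kWh
Cost = 505.36 × £0.28 = £141.50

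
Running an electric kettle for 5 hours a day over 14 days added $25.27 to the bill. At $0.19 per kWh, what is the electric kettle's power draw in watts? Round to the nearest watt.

1900 W

Energy = $25.27 ÷ $0.19/kWh = 133 kWh
Runtime = 5 h/day × 14 days = 70 h
Power = 133 kWh ÷ 70 h = 1.9 kW = 1900 W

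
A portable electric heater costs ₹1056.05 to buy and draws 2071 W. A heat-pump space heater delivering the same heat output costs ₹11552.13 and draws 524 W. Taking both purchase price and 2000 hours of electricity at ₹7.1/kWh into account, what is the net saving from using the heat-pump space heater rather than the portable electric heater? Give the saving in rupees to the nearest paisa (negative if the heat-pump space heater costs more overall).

portable electric heater: ₹1056.05 + (2071/1000) kW × 2000 h × ₹7.1 = ₹1056.05 + ₹29408.2 = ₹30464.25
heat-pump space heater: ₹11552.13 + (524/1000) kW × 2000 h × ₹7.1 = ₹11552.13 + ₹7440.8 = ₹18992.93
Saving = ₹30464.25 − ₹18992.93 = ₹11471.32

₹11471.32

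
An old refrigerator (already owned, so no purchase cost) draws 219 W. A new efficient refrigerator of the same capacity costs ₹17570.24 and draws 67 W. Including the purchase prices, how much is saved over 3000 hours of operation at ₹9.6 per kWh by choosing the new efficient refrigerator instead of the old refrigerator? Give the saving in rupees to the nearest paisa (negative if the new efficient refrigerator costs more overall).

-₹13192.64

old refrigerator: ₹0.00 + (219/1000) kW × 3000 h × ₹9.6 = ₹0.00 + ₹6307.2 = ₹6307.2
new efficient refrigerator: ₹17570.24 + (67/1000) kW × 3000 h × ₹9.6 = ₹17570.24 + ₹1929.6 = ₹19499.84
Saving = ₹6307.2 − ₹19499.84 = −₹13192.64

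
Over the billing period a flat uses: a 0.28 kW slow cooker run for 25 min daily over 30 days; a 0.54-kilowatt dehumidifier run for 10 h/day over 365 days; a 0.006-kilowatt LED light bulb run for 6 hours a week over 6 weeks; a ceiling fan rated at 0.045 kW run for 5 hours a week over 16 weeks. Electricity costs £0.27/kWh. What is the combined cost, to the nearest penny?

£534.15

slow cooker: Runtime = 25 min × 30 = 750 min = 12.5 h
slow cooker: 0.28 kW × 12.5 h = 3.5 kWh
dehumidifier: Runtime = 10 h/day × 365 days = 3650 h
dehumidifier: 0.54 kW × 3650 h = 1971 kWh
LED light bulb: Runtime = 6 h/week × 6 weeks = 36 h
LED light bulb: 0.006 kW × 36 h = 0.216 kWh
ceiling fan: Runtime = 5 h/week × 16 weeks = 80 h
ceiling fan: 0.045 kW × 80 h = 3.6 kWh
Total energy = 1978.316 kWh
Cost = 1978.316 × £0.27 = £534.15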